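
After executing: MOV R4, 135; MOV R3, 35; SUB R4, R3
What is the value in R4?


Register state trace:
  MOV R4, 135  → R4 = 135
  MOV R3, 35  → R3 = 35
  SUB R4, R3  → R4 = 135 - 35 = 100
Final: R4 = 100

100


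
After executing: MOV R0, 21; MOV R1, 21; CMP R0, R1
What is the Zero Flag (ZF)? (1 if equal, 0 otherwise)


Register state trace:
  MOV R0, 21  → R0 = 21
  MOV R1, 21  → R1 = 21
  CMP R0, R1  → computes 21 - 21 = 0
  Result is zero, so values are equal
ZF = 1

1


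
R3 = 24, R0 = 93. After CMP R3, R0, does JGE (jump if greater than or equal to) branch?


Trace:
  R3 = 24, R0 = 93
  CMP R3, R0  → compares 24 vs 93
  JGE checks: is 24 greater than or equal to 93?
  24 < 93, so condition is false
Branch taken: No

No


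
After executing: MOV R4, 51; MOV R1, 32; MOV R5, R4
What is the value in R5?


Register state trace:
  MOV R4, 51  → R4 = 51
  MOV R1, 32  → R1 = 32
  MOV R5, R4  → R5 = 51
Final: R5 = 51

51


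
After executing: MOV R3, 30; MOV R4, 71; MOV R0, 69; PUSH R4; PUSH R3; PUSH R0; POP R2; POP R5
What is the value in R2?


Stack trace (top is rightmost):
  MOV R3, 30  → R3 = 30
  MOV R4, 71  → R4 = 71
  MOV R0, 69  → R0 = 69
  PUSH R4  → stack: [71]
  PUSH R3  → stack: [71, 30]
  PUSH R0  → stack: [71, 30, 69]
  POP R2  → R2 = 69, stack: [71, 30]
  POP R5  → R5 = 30, stack: [71]
Final: R2 = 69

69


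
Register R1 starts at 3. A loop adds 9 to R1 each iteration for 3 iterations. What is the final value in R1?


Starting value: R1 = 3
  Iter 1: R1 = 3 + 9 = 12
  Iter 2: R1 = 12 + 9 = 21
  Iter 3: R1 = 21 + 9 = 30
Final: R1 = 30

30


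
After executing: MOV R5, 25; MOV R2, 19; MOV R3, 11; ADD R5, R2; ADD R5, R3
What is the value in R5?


Register state trace:
  MOV R5, 25  → R5 = 25
  MOV R2, 19  → R2 = 19
  MOV R3, 11  → R3 = 11
  ADD R5, R2  → R5 = 25 + 19 = 44
  ADD R5, R3  → R5 = 44 + 11 = 55
Final: R5 = 55

55


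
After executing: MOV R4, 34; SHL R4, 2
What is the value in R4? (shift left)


Register state trace:
  MOV R4, 34  → R4 = 34
  SHL R4, 2  → R4 = 34 << 2 = 34 * 2^2 = 136
Final: R4 = 136

136


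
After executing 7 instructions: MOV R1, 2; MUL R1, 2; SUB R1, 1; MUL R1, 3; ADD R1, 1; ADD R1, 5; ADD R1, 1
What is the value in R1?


Register state trace:
  MOV R1, 2  → R1 = 2
  MUL R1, 2  → R1 = 2 * 2 = 4
  SUB R1, 1  → R1 = 4 - 1 = 3
  MUL R1, 3  → R1 = 3 * 3 = 9
  ADD R1, 1  → R1 = 9 + 1 = 10
  ADD R1, 5  → R1 = 10 + 5 = 15
  ADD R1, 1  → R1 = 15 + 1 = 16
Final: R1 = 16

16


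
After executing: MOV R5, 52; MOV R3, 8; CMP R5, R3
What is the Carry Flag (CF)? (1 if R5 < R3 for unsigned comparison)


Register state trace:
  MOV R5, 52  → R5 = 52
  MOV R3, 8  → R3 = 8
  CMP R5, R3  → unsigned 52 - 8: no borrow
  52 >= 8, so CF = 0
CF = 0

0


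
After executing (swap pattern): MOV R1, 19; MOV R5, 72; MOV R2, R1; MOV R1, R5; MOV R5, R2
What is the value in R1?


Register state trace (swap pattern):
  MOV R1, 19  → R1 = 19
  MOV R5, 72  → R5 = 72
  MOV R2, R1  → R2 = 19  (save R1)
  MOV R1, R5  → R1 = 72  (R1 gets R5's value)
  MOV R5, R2  → R5 = 19  (R5 gets saved value)
Final: R1 = 72

72


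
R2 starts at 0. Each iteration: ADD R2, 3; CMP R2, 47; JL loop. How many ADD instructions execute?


Loop trace (R2 starts at 0, target 47, step 3):
  ADD #1: R2 = 0 + 3 = 3  → 3 < 47, loop
  ADD #2: R2 = 3 + 3 = 6  → 6 < 47, loop
  ADD #3: R2 = 6 + 3 = 9  → 9 < 47, loop
  ADD #4: R2 = 9 + 3 = 12  → 12 < 47, loop
  ADD #5: R2 = 12 + 3 = 15  → 15 < 47, loop
  ADD #6: R2 = 15 + 3 = 18  → 18 < 47, loop
  ADD #7: R2 = 18 + 3 = 21  → 21 < 47, loop
  ADD #8: R2 = 21 + 3 = 24  → 24 < 47, loop
  ADD #9: R2 = 24 + 3 = 27  → 27 < 47, loop
  ADD #10: R2 = 27 + 3 = 30  → 30 < 47, loop
  ADD #11: R2 = 30 + 3 = 33  → 33 < 47, loop
  ADD #12: R2 = 33 + 3 = 36  → 36 < 47, loop
  ADD #13: R2 = 36 + 3 = 39  → 39 < 47, loop
  ADD #14: R2 = 39 + 3 = 42  → 42 < 47, loop
  ADD #15: R2 = 42 + 3 = 45  → 45 < 47, loop
  ADD #16: R2 = 45 + 3 = 48  → 48 >= 47, exit
Total ADD instructions: 16

16


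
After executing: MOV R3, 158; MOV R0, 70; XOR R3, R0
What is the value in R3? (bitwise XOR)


Register state trace:
  MOV R3, 158  → R3 = 158 (0b10011110)
  MOV R0, 70  → R0 = 70 (0b01000110)
  XOR R3, R0  → R3 = 158 XOR 70 = 216 (0b11011000)
Final: R3 = 216

216


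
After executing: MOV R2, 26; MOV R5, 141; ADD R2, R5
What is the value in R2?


Register state trace:
  MOV R2, 26  → R2 = 26
  MOV R5, 141  → R5 = 141
  ADD R2, R5  → R2 = 26 + 141 = 167
Final: R2 = 167

167


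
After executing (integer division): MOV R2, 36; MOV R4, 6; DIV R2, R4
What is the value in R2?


Register state trace:
  MOV R2, 36  → R2 = 36
  MOV R4, 6  → R4 = 6
  DIV R2, R4  → R2 = 36 // 6 = 6
Final: R2 = 6

6


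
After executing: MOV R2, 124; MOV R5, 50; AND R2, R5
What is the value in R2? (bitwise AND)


Register state trace:
  MOV R2, 124  → R2 = 124 (0b01111100)
  MOV R5, 50  → R5 = 50 (0b00110010)
  AND R2, R5  → R2 = 124 AND 50 = 48 (0b00110000)
Final: R2 = 48

48


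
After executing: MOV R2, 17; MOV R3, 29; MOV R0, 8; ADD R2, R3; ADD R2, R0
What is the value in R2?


Register state trace:
  MOV R2, 17  → R2 = 17
  MOV R3, 29  → R3 = 29
  MOV R0, 8  → R0 = 8
  ADD R2, R3  → R2 = 17 + 29 = 46
  ADD R2, R0  → R2 = 46 + 8 = 54
Final: R2 = 54

54


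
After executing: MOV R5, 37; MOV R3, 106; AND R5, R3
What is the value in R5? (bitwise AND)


Register state trace:
  MOV R5, 37  → R5 = 37 (0b00100101)
  MOV R3, 106  → R3 = 106 (0b01101010)
  AND R5, R3  → R5 = 37 AND 106 = 32 (0b00100000)
Final: R5 = 32

32


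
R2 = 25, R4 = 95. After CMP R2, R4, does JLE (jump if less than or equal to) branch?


Trace:
  R2 = 25, R4 = 95
  CMP R2, R4  → compares 25 vs 95
  JLE checks: is 25 less than or equal to 95?
  25 < 95, so condition is true
Branch taken: Yes

Yes


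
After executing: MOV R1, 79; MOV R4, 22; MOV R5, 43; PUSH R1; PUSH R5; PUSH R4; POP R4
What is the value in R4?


Stack trace (top is rightmost):
  MOV R1, 79  → R1 = 79
  MOV R4, 22  → R4 = 22
  MOV R5, 43  → R5 = 43
  PUSH R1  → stack: [79]
  PUSH R5  → stack: [79, 43]
  PUSH R4  → stack: [79, 43, 22]
  POP R4  → R4 = 22, stack: [79, 43]
Final: R4 = 22

22


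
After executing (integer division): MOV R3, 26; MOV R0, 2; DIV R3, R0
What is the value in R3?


Register state trace:
  MOV R3, 26  → R3 = 26
  MOV R0, 2  → R0 = 2
  DIV R3, R0  → R3 = 26 // 2 = 13
Final: R3 = 13

13


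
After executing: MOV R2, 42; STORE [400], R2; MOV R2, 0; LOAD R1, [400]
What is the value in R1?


Register and memory trace:
  MOV R2, 42  → R2 = 42
  STORE [400], R2  → mem[400] = 42
  MOV R2, 0  → R2 = 0
  LOAD R1, [400]  → R1 = mem[400] = 42
Final: R1 = 42

42


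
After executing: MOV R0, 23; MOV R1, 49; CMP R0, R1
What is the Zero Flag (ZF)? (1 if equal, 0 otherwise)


Register state trace:
  MOV R0, 23  → R0 = 23
  MOV R1, 49  → R1 = 49
  CMP R0, R1  → computes 23 - 49 = -26
  Result is nonzero, so values are not equal
ZF = 0

0


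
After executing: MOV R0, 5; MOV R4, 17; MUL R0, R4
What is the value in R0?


Register state trace:
  MOV R0, 5  → R0 = 5
  MOV R4, 17  → R4 = 17
  MUL R0, R4  → R0 = 5 * 17 = 85
Final: R0 = 85

85


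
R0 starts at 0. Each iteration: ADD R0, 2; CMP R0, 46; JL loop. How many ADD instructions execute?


Loop trace (R0 starts at 0, target 46, step 2):
  ADD #1: R0 = 0 + 2 = 2  → 2 < 46, loop
  ADD #2: R0 = 2 + 2 = 4  → 4 < 46, loop
  ADD #3: R0 = 4 + 2 = 6  → 6 < 46, loop
  ADD #4: R0 = 6 + 2 = 8  → 8 < 46, loop
  ADD #5: R0 = 8 + 2 = 10  → 10 < 46, loop
  ADD #6: R0 = 10 + 2 = 12  → 12 < 46, loop
  ADD #7: R0 = 12 + 2 = 14  → 14 < 46, loop
  ADD #8: R0 = 14 + 2 = 16  → 16 < 46, loop
  ADD #9: R0 = 16 + 2 = 18  → 18 < 46, loop
  ADD #10: R0 = 18 + 2 = 20  → 20 < 46, loop
  ADD #11: R0 = 20 + 2 = 22  → 22 < 46, loop
  ADD #12: R0 = 22 + 2 = 24  → 24 < 46, loop
  ADD #13: R0 = 24 + 2 = 26  → 26 < 46, loop
  ADD #14: R0 = 26 + 2 = 28  → 28 < 46, loop
  ADD #15: R0 = 28 + 2 = 30  → 30 < 46, loop
  ADD #16: R0 = 30 + 2 = 32  → 32 < 46, loop
  ADD #17: R0 = 32 + 2 = 34  → 34 < 46, loop
  ADD #18: R0 = 34 + 2 = 36  → 36 < 46, loop
  ADD #19: R0 = 36 + 2 = 38  → 38 < 46, loop
  ADD #20: R0 = 38 + 2 = 40  → 40 < 46, loop
  ADD #21: R0 = 40 + 2 = 42  → 42 < 46, loop
  ADD #22: R0 = 42 + 2 = 44  → 44 < 46, loop
  ADD #23: R0 = 44 + 2 = 46  → 46 >= 46, exit
Total ADD instructions: 23

23


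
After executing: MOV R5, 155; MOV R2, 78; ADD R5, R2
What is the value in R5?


Register state trace:
  MOV R5, 155  → R5 = 155
  MOV R2, 78  → R2 = 78
  ADD R5, R2  → R5 = 155 + 78 = 233
Final: R5 = 233

233


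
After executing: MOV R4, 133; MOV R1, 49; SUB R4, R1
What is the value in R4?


Register state trace:
  MOV R4, 133  → R4 = 133
  MOV R1, 49  → R1 = 49
  SUB R4, R1  → R4 = 133 - 49 = 84
Final: R4 = 84

84


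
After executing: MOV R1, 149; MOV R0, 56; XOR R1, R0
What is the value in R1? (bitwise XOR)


Register state trace:
  MOV R1, 149  → R1 = 149 (0b10010101)
  MOV R0, 56  → R0 = 56 (0b00111000)
  XOR R1, R0  → R1 = 149 XOR 56 = 173 (0b10101101)
Final: R1 = 173

173


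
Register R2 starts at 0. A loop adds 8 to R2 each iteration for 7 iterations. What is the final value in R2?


Starting value: R2 = 0
  Iter 1: R2 = 0 + 8 = 8
  Iter 2: R2 = 8 + 8 = 16
  Iter 3: R2 = 16 + 8 = 24
  Iter 4: R2 = 24 + 8 = 32
  Iter 5: R2 = 32 + 8 = 40
  Iter 6: R2 = 40 + 8 = 48
  Iter 7: R2 = 48 + 8 = 56
Final: R2 = 56

56


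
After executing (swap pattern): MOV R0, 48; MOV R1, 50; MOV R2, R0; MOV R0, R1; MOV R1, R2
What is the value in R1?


Register state trace (swap pattern):
  MOV R0, 48  → R0 = 48
  MOV R1, 50  → R1 = 50
  MOV R2, R0  → R2 = 48  (save R0)
  MOV R0, R1  → R0 = 50  (R0 gets R1's value)
  MOV R1, R2  → R1 = 48  (R1 gets saved value)
Final: R1 = 48

48


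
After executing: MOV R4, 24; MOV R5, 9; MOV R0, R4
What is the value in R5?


Register state trace:
  MOV R4, 24  → R4 = 24
  MOV R5, 9  → R5 = 9
  MOV R0, R4  → R0 = 24
Final: R5 = 9

9


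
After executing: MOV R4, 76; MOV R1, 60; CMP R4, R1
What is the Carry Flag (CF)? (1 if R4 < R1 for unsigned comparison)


Register state trace:
  MOV R4, 76  → R4 = 76
  MOV R1, 60  → R1 = 60
  CMP R4, R1  → unsigned 76 - 60: no borrow
  76 >= 60, so CF = 0
CF = 0

0


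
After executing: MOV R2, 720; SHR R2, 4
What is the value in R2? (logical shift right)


Register state trace:
  MOV R2, 720  → R2 = 720
  SHR R2, 4  → R2 = 720 >> 4 = 720 // 2^4 = 45
Final: R2 = 45

45


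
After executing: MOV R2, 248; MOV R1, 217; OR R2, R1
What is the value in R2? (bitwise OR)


Register state trace:
  MOV R2, 248  → R2 = 248 (0b11111000)
  MOV R1, 217  → R1 = 217 (0b11011001)
  OR R2, R1   → R2 = 248 OR 217 = 249 (0b11111001)
Final: R2 = 249

249


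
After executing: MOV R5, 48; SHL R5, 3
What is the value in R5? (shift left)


Register state trace:
  MOV R5, 48  → R5 = 48
  SHL R5, 3  → R5 = 48 << 3 = 48 * 2^3 = 384
Final: R5 = 384

384


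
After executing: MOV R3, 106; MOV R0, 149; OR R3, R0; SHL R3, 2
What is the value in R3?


Register state trace:
  MOV R3, 106  → R3 = 106 (0b01101010)
  MOV R0, 149  → R0 = 149 (0b10010101)
  OR R3, R0  → R3 = 106 OR 149 = 255 (0b11111111)
  SHL R3, 2  → R3 = 255 << 2 = 1020
Final: R3 = 1020

1020


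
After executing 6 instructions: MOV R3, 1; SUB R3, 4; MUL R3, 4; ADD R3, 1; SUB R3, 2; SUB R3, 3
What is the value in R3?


Register state trace:
  MOV R3, 1  → R3 = 1
  SUB R3, 4  → R3 = 1 - 4 = -3
  MUL R3, 4  → R3 = -3 * 4 = -12
  ADD R3, 1  → R3 = -12 + 1 = -11
  SUB R3, 2  → R3 = -11 - 2 = -13
  SUB R3, 3  → R3 = -13 - 3 = -16
Final: R3 = -16

-16


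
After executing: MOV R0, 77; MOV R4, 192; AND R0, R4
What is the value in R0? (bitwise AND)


Register state trace:
  MOV R0, 77  → R0 = 77 (0b01001101)
  MOV R4, 192  → R4 = 192 (0b11000000)
  AND R0, R4  → R0 = 77 AND 192 = 64 (0b01000000)
Final: R0 = 64

64


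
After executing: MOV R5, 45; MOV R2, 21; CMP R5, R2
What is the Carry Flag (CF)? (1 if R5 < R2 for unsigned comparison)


Register state trace:
  MOV R5, 45  → R5 = 45
  MOV R2, 21  → R2 = 21
  CMP R5, R2  → unsigned 45 - 21: no borrow
  45 >= 21, so CF = 0
CF = 0

0


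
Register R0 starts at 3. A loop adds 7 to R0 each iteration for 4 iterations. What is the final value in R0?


Starting value: R0 = 3
  Iter 1: R0 = 3 + 7 = 10
  Iter 2: R0 = 10 + 7 = 17
  Iter 3: R0 = 17 + 7 = 24
  Iter 4: R0 = 24 + 7 = 31
Final: R0 = 31

31


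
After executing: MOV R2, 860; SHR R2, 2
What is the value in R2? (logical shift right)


Register state trace:
  MOV R2, 860  → R2 = 860
  SHR R2, 2  → R2 = 860 >> 2 = 860 // 2^2 = 215
Final: R2 = 215

215


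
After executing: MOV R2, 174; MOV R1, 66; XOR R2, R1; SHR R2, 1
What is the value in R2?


Register state trace:
  MOV R2, 174  → R2 = 174 (0b10101110)
  MOV R1, 66  → R1 = 66 (0b01000010)
  XOR R2, R1  → R2 = 174 XOR 66 = 236 (0b11101100)
  SHR R2, 1  → R2 = 236 >> 1 = 118
Final: R2 = 118

118


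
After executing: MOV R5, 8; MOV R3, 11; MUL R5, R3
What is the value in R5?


Register state trace:
  MOV R5, 8  → R5 = 8
  MOV R3, 11  → R3 = 11
  MUL R5, R3  → R5 = 8 * 11 = 88
Final: R5 = 88

88


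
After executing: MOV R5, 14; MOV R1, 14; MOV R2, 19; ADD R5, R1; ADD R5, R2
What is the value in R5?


Register state trace:
  MOV R5, 14  → R5 = 14
  MOV R1, 14  → R1 = 14
  MOV R2, 19  → R2 = 19
  ADD R5, R1  → R5 = 14 + 14 = 28
  ADD R5, R2  → R5 = 28 + 19 = 47
Final: R5 = 47

47


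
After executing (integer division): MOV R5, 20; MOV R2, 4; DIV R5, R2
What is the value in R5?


Register state trace:
  MOV R5, 20  → R5 = 20
  MOV R2, 4  → R2 = 4
  DIV R5, R2  → R5 = 20 // 4 = 5
Final: R5 = 5

5


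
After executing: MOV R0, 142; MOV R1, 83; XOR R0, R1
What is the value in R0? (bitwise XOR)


Register state trace:
  MOV R0, 142  → R0 = 142 (0b10001110)
  MOV R1, 83  → R1 = 83 (0b01010011)
  XOR R0, R1  → R0 = 142 XOR 83 = 221 (0b11011101)
Final: R0 = 221

221


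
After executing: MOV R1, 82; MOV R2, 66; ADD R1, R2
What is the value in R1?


Register state trace:
  MOV R1, 82  → R1 = 82
  MOV R2, 66  → R2 = 66
  ADD R1, R2  → R1 = 82 + 66 = 148
Final: R1 = 148

148


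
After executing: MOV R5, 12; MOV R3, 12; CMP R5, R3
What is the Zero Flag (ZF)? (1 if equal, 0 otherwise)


Register state trace:
  MOV R5, 12  → R5 = 12
  MOV R3, 12  → R3 = 12
  CMP R5, R3  → computes 12 - 12 = 0
  Result is zero, so values are equal
ZF = 1

1


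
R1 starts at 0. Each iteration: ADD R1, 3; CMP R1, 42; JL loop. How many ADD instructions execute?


Loop trace (R1 starts at 0, target 42, step 3):
  ADD #1: R1 = 0 + 3 = 3  → 3 < 42, loop
  ADD #2: R1 = 3 + 3 = 6  → 6 < 42, loop
  ADD #3: R1 = 6 + 3 = 9  → 9 < 42, loop
  ADD #4: R1 = 9 + 3 = 12  → 12 < 42, loop
  ADD #5: R1 = 12 + 3 = 15  → 15 < 42, loop
  ADD #6: R1 = 15 + 3 = 18  → 18 < 42, loop
  ADD #7: R1 = 18 + 3 = 21  → 21 < 42, loop
  ADD #8: R1 = 21 + 3 = 24  → 24 < 42, loop
  ADD #9: R1 = 24 + 3 = 27  → 27 < 42, loop
  ADD #10: R1 = 27 + 3 = 30  → 30 < 42, loop
  ADD #11: R1 = 30 + 3 = 33  → 33 < 42, loop
  ADD #12: R1 = 33 + 3 = 36  → 36 < 42, loop
  ADD #13: R1 = 36 + 3 = 39  → 39 < 42, loop
  ADD #14: R1 = 39 + 3 = 42  → 42 >= 42, exit
Total ADD instructions: 14

14


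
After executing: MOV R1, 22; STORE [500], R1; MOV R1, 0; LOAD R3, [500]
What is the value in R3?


Register and memory trace:
  MOV R1, 22  → R1 = 22
  STORE [500], R1  → mem[500] = 22
  MOV R1, 0  → R1 = 0
  LOAD R3, [500]  → R3 = mem[500] = 22
Final: R3 = 22

22


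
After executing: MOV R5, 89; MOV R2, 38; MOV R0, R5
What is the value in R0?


Register state trace:
  MOV R5, 89  → R5 = 89
  MOV R2, 38  → R2 = 38
  MOV R0, R5  → R0 = 89
Final: R0 = 89

89


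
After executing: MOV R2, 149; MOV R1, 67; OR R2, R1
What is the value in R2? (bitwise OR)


Register state trace:
  MOV R2, 149  → R2 = 149 (0b10010101)
  MOV R1, 67  → R1 = 67 (0b01000011)
  OR R2, R1   → R2 = 149 OR 67 = 215 (0b11010111)
Final: R2 = 215

215


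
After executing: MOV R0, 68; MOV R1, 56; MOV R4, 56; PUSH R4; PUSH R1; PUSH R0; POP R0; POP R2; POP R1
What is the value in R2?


Stack trace (top is rightmost):
  MOV R0, 68  → R0 = 68
  MOV R1, 56  → R1 = 56
  MOV R4, 56  → R4 = 56
  PUSH R4  → stack: [56]
  PUSH R1  → stack: [56, 56]
  PUSH R0  → stack: [56, 56, 68]
  POP R0  → R0 = 68, stack: [56, 56]
  POP R2  → R2 = 56, stack: [56]
  POP R1  → R1 = 56, stack: []
Final: R2 = 56

56


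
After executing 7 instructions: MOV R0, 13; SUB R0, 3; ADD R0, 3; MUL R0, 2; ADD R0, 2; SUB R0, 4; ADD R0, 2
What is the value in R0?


Register state trace:
  MOV R0, 13  → R0 = 13
  SUB R0, 3  → R0 = 13 - 3 = 10
  ADD R0, 3  → R0 = 10 + 3 = 13
  MUL R0, 2  → R0 = 13 * 2 = 26
  ADD R0, 2  → R0 = 26 + 2 = 28
  SUB R0, 4  → R0 = 28 - 4 = 24
  ADD R0, 2  → R0 = 24 + 2 = 26
Final: R0 = 26

26


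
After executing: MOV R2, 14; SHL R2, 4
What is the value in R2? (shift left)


Register state trace:
  MOV R2, 14  → R2 = 14
  SHL R2, 4  → R2 = 14 << 4 = 14 * 2^4 = 224
Final: R2 = 224

224


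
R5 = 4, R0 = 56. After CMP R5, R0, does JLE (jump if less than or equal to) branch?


Trace:
  R5 = 4, R0 = 56
  CMP R5, R0  → compares 4 vs 56
  JLE checks: is 4 less than or equal to 56?
  4 < 56, so condition is true
Branch taken: Yes

Yes


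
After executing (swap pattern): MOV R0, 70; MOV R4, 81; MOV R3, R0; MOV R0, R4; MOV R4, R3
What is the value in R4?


Register state trace (swap pattern):
  MOV R0, 70  → R0 = 70
  MOV R4, 81  → R4 = 81
  MOV R3, R0  → R3 = 70  (save R0)
  MOV R0, R4  → R0 = 81  (R0 gets R4's value)
  MOV R4, R3  → R4 = 70  (R4 gets saved value)
Final: R4 = 70

70


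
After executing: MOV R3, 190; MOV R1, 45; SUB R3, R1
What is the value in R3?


Register state trace:
  MOV R3, 190  → R3 = 190
  MOV R1, 45  → R1 = 45
  SUB R3, R1  → R3 = 190 - 45 = 145
Final: R3 = 145

145


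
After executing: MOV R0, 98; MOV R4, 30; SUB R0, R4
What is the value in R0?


Register state trace:
  MOV R0, 98  → R0 = 98
  MOV R4, 30  → R4 = 30
  SUB R0, R4  → R0 = 98 - 30 = 68
Final: R0 = 68

68


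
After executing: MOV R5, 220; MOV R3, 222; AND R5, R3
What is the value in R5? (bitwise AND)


Register state trace:
  MOV R5, 220  → R5 = 220 (0b11011100)
  MOV R3, 222  → R3 = 222 (0b11011110)
  AND R5, R3  → R5 = 220 AND 222 = 220 (0b11011100)
Final: R5 = 220

220


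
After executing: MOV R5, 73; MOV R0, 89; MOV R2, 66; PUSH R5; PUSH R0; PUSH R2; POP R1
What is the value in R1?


Stack trace (top is rightmost):
  MOV R5, 73  → R5 = 73
  MOV R0, 89  → R0 = 89
  MOV R2, 66  → R2 = 66
  PUSH R5  → stack: [73]
  PUSH R0  → stack: [73, 89]
  PUSH R2  → stack: [73, 89, 66]
  POP R1  → R1 = 66, stack: [73, 89]
Final: R1 = 66

66


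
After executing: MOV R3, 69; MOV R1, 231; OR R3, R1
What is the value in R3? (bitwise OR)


Register state trace:
  MOV R3, 69  → R3 = 69 (0b01000101)
  MOV R1, 231  → R1 = 231 (0b11100111)
  OR R3, R1   → R3 = 69 OR 231 = 231 (0b11100111)
Final: R3 = 231

231


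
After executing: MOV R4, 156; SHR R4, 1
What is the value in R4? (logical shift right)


Register state trace:
  MOV R4, 156  → R4 = 156
  SHR R4, 1  → R4 = 156 >> 1 = 156 // 2^1 = 78
Final: R4 = 78

78


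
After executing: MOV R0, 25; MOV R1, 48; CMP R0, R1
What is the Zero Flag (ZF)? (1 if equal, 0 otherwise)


Register state trace:
  MOV R0, 25  → R0 = 25
  MOV R1, 48  → R1 = 48
  CMP R0, R1  → computes 25 - 48 = -23
  Result is nonzero, so values are not equal
ZF = 0

0


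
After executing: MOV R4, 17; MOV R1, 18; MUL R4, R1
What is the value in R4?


Register state trace:
  MOV R4, 17  → R4 = 17
  MOV R1, 18  → R1 = 18
  MUL R4, R1  → R4 = 17 * 18 = 306
Final: R4 = 306

306


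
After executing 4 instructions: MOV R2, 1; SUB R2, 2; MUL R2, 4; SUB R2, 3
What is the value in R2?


Register state trace:
  MOV R2, 1  → R2 = 1
  SUB R2, 2  → R2 = 1 - 2 = -1
  MUL R2, 4  → R2 = -1 * 4 = -4
  SUB R2, 3  → R2 = -4 - 3 = -7
Final: R2 = -7

-7


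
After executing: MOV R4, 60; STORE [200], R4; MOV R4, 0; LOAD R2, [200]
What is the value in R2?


Register and memory trace:
  MOV R4, 60  → R4 = 60
  STORE [200], R4  → mem[200] = 60
  MOV R4, 0  → R4 = 0
  LOAD R2, [200]  → R2 = mem[200] = 60
Final: R2 = 60

60


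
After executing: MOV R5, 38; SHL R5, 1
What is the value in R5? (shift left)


Register state trace:
  MOV R5, 38  → R5 = 38
  SHL R5, 1  → R5 = 38 << 1 = 38 * 2^1 = 76
Final: R5 = 76

76


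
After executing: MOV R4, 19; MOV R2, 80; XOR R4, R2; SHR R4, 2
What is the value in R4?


Register state trace:
  MOV R4, 19  → R4 = 19 (0b00010011)
  MOV R2, 80  → R2 = 80 (0b01010000)
  XOR R4, R2  → R4 = 19 XOR 80 = 67 (0b01000011)
  SHR R4, 2  → R4 = 67 >> 2 = 16
Final: R4 = 16

16


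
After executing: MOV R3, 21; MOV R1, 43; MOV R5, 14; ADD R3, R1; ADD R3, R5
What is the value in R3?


Register state trace:
  MOV R3, 21  → R3 = 21
  MOV R1, 43  → R1 = 43
  MOV R5, 14  → R5 = 14
  ADD R3, R1  → R3 = 21 + 43 = 64
  ADD R3, R5  → R3 = 64 + 14 = 78
Final: R3 = 78

78


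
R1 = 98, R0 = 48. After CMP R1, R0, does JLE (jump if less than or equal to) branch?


Trace:
  R1 = 98, R0 = 48
  CMP R1, R0  → compares 98 vs 48
  JLE checks: is 98 less than or equal to 48?
  98 > 48, so condition is false
Branch taken: No

No


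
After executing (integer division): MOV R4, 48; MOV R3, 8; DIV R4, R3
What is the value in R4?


Register state trace:
  MOV R4, 48  → R4 = 48
  MOV R3, 8  → R3 = 8
  DIV R4, R3  → R4 = 48 // 8 = 6
Final: R4 = 6

6


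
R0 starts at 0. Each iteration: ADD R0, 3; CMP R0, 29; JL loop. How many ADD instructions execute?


Loop trace (R0 starts at 0, target 29, step 3):
  ADD #1: R0 = 0 + 3 = 3  → 3 < 29, loop
  ADD #2: R0 = 3 + 3 = 6  → 6 < 29, loop
  ADD #3: R0 = 6 + 3 = 9  → 9 < 29, loop
  ADD #4: R0 = 9 + 3 = 12  → 12 < 29, loop
  ADD #5: R0 = 12 + 3 = 15  → 15 < 29, loop
  ADD #6: R0 = 15 + 3 = 18  → 18 < 29, loop
  ADD #7: R0 = 18 + 3 = 21  → 21 < 29, loop
  ADD #8: R0 = 21 + 3 = 24  → 24 < 29, loop
  ADD #9: R0 = 24 + 3 = 27  → 27 < 29, loop
  ADD #10: R0 = 27 + 3 = 30  → 30 >= 29, exit
Total ADD instructions: 10

10


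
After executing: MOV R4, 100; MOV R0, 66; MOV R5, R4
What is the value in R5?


Register state trace:
  MOV R4, 100  → R4 = 100
  MOV R0, 66  → R0 = 66
  MOV R5, R4  → R5 = 100
Final: R5 = 100

100


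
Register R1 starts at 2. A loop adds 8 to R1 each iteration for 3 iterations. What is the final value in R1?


Starting value: R1 = 2
  Iter 1: R1 = 2 + 8 = 10
  Iter 2: R1 = 10 + 8 = 18
  Iter 3: R1 = 18 + 8 = 26
Final: R1 = 26

26


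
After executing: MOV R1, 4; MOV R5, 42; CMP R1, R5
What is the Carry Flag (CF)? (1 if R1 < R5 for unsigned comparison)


Register state trace:
  MOV R1, 4  → R1 = 4
  MOV R5, 42  → R5 = 42
  CMP R1, R5  → unsigned 4 - 42: borrow occurs
  4 < 42, so CF = 1
CF = 1

1


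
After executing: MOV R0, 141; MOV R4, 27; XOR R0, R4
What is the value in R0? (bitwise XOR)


Register state trace:
  MOV R0, 141  → R0 = 141 (0b10001101)
  MOV R4, 27  → R4 = 27 (0b00011011)
  XOR R0, R4  → R0 = 141 XOR 27 = 150 (0b10010110)
Final: R0 = 150

150


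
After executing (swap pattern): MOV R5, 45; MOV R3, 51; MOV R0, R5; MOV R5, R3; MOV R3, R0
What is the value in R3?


Register state trace (swap pattern):
  MOV R5, 45  → R5 = 45
  MOV R3, 51  → R3 = 51
  MOV R0, R5  → R0 = 45  (save R5)
  MOV R5, R3  → R5 = 51  (R5 gets R3's value)
  MOV R3, R0  → R3 = 45  (R3 gets saved value)
Final: R3 = 45

45


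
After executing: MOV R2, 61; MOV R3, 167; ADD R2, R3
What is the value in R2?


Register state trace:
  MOV R2, 61  → R2 = 61
  MOV R3, 167  → R3 = 167
  ADD R2, R3  → R2 = 61 + 167 = 228
Final: R2 = 228

228


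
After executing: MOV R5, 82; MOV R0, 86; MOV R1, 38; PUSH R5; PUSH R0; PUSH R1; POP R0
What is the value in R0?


Stack trace (top is rightmost):
  MOV R5, 82  → R5 = 82
  MOV R0, 86  → R0 = 86
  MOV R1, 38  → R1 = 38
  PUSH R5  → stack: [82]
  PUSH R0  → stack: [82, 86]
  PUSH R1  → stack: [82, 86, 38]
  POP R0  → R0 = 38, stack: [82, 86]
Final: R0 = 38

38


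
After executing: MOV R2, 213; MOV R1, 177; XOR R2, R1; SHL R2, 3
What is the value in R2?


Register state trace:
  MOV R2, 213  → R2 = 213 (0b11010101)
  MOV R1, 177  → R1 = 177 (0b10110001)
  XOR R2, R1  → R2 = 213 XOR 177 = 100 (0b01100100)
  SHL R2, 3  → R2 = 100 << 3 = 800
Final: R2 = 800

800


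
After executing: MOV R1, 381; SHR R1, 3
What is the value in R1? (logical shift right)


Register state trace:
  MOV R1, 381  → R1 = 381
  SHR R1, 3  → R1 = 381 >> 3 = 381 // 2^3 = 47
Final: R1 = 47

47


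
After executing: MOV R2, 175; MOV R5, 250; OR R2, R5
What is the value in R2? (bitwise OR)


Register state trace:
  MOV R2, 175  → R2 = 175 (0b10101111)
  MOV R5, 250  → R5 = 250 (0b11111010)
  OR R2, R5   → R2 = 175 OR 250 = 255 (0b11111111)
Final: R2 = 255

255


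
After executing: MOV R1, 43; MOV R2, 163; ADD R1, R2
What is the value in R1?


Register state trace:
  MOV R1, 43  → R1 = 43
  MOV R2, 163  → R2 = 163
  ADD R1, R2  → R1 = 43 + 163 = 206
Final: R1 = 206

206


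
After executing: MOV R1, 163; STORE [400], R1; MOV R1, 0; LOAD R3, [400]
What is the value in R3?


Register and memory trace:
  MOV R1, 163  → R1 = 163
  STORE [400], R1  → mem[400] = 163
  MOV R1, 0  → R1 = 0
  LOAD R3, [400]  → R3 = mem[400] = 163
Final: R3 = 163

163


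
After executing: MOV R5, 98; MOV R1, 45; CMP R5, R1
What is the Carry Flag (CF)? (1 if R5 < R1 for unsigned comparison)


Register state trace:
  MOV R5, 98  → R5 = 98
  MOV R1, 45  → R1 = 45
  CMP R5, R1  → unsigned 98 - 45: no borrow
  98 >= 45, so CF = 0
CF = 0

0


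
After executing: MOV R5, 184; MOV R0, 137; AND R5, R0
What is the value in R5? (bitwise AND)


Register state trace:
  MOV R5, 184  → R5 = 184 (0b10111000)
  MOV R0, 137  → R0 = 137 (0b10001001)
  AND R5, R0  → R5 = 184 AND 137 = 136 (0b10001000)
Final: R5 = 136

136


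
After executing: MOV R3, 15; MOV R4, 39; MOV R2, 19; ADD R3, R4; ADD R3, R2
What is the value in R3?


Register state trace:
  MOV R3, 15  → R3 = 15
  MOV R4, 39  → R4 = 39
  MOV R2, 19  → R2 = 19
  ADD R3, R4  → R3 = 15 + 39 = 54
  ADD R3, R2  → R3 = 54 + 19 = 73
Final: R3 = 73

73


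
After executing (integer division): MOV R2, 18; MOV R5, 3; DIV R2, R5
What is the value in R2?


Register state trace:
  MOV R2, 18  → R2 = 18
  MOV R5, 3  → R5 = 3
  DIV R2, R5  → R2 = 18 // 3 = 6
Final: R2 = 6

6


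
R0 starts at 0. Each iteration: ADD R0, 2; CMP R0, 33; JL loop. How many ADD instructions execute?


Loop trace (R0 starts at 0, target 33, step 2):
  ADD #1: R0 = 0 + 2 = 2  → 2 < 33, loop
  ADD #2: R0 = 2 + 2 = 4  → 4 < 33, loop
  ADD #3: R0 = 4 + 2 = 6  → 6 < 33, loop
  ADD #4: R0 = 6 + 2 = 8  → 8 < 33, loop
  ADD #5: R0 = 8 + 2 = 10  → 10 < 33, loop
  ADD #6: R0 = 10 + 2 = 12  → 12 < 33, loop
  ADD #7: R0 = 12 + 2 = 14  → 14 < 33, loop
  ADD #8: R0 = 14 + 2 = 16  → 16 < 33, loop
  ADD #9: R0 = 16 + 2 = 18  → 18 < 33, loop
  ADD #10: R0 = 18 + 2 = 20  → 20 < 33, loop
  ADD #11: R0 = 20 + 2 = 22  → 22 < 33, loop
  ADD #12: R0 = 22 + 2 = 24  → 24 < 33, loop
  ADD #13: R0 = 24 + 2 = 26  → 26 < 33, loop
  ADD #14: R0 = 26 + 2 = 28  → 28 < 33, loop
  ADD #15: R0 = 28 + 2 = 30  → 30 < 33, loop
  ADD #16: R0 = 30 + 2 = 32  → 32 < 33, loop
  ADD #17: R0 = 32 + 2 = 34  → 34 >= 33, exit
Total ADD instructions: 17

17


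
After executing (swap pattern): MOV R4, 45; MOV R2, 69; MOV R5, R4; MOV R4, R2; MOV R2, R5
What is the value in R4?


Register state trace (swap pattern):
  MOV R4, 45  → R4 = 45
  MOV R2, 69  → R2 = 69
  MOV R5, R4  → R5 = 45  (save R4)
  MOV R4, R2  → R4 = 69  (R4 gets R2's value)
  MOV R2, R5  → R2 = 45  (R2 gets saved value)
Final: R4 = 69

69


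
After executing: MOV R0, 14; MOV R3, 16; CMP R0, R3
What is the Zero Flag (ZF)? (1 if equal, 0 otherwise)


Register state trace:
  MOV R0, 14  → R0 = 14
  MOV R3, 16  → R3 = 16
  CMP R0, R3  → computes 14 - 16 = -2
  Result is nonzero, so values are not equal
ZF = 0

0


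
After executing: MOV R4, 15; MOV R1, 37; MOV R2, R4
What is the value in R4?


Register state trace:
  MOV R4, 15  → R4 = 15
  MOV R1, 37  → R1 = 37
  MOV R2, R4  → R2 = 15
Final: R4 = 15

15


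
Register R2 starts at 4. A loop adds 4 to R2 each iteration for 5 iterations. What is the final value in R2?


Starting value: R2 = 4
  Iter 1: R2 = 4 + 4 = 8
  Iter 2: R2 = 8 + 4 = 12
  Iter 3: R2 = 12 + 4 = 16
  Iter 4: R2 = 16 + 4 = 20
  Iter 5: R2 = 20 + 4 = 24
Final: R2 = 24

24


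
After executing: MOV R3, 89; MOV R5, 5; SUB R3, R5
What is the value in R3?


Register state trace:
  MOV R3, 89  → R3 = 89
  MOV R5, 5  → R5 = 5
  SUB R3, R5  → R3 = 89 - 5 = 84
Final: R3 = 84

84


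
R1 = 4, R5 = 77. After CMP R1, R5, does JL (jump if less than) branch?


Trace:
  R1 = 4, R5 = 77
  CMP R1, R5  → compares 4 vs 77
  JL checks: is 4 less than 77?
  4 < 77, so condition is true
Branch taken: Yes

Yes


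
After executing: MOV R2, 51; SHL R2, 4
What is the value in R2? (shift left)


Register state trace:
  MOV R2, 51  → R2 = 51
  SHL R2, 4  → R2 = 51 << 4 = 51 * 2^4 = 816
Final: R2 = 816

816


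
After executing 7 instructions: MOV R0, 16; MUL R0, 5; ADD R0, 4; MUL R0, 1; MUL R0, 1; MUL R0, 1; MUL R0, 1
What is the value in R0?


Register state trace:
  MOV R0, 16  → R0 = 16
  MUL R0, 5  → R0 = 16 * 5 = 80
  ADD R0, 4  → R0 = 80 + 4 = 84
  MUL R0, 1  → R0 = 84 * 1 = 84
  MUL R0, 1  → R0 = 84 * 1 = 84
  MUL R0, 1  → R0 = 84 * 1 = 84
  MUL R0, 1  → R0 = 84 * 1 = 84
Final: R0 = 84

84


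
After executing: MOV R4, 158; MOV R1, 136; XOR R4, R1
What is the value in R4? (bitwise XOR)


Register state trace:
  MOV R4, 158  → R4 = 158 (0b10011110)
  MOV R1, 136  → R1 = 136 (0b10001000)
  XOR R4, R1  → R4 = 158 XOR 136 = 22 (0b00010110)
Final: R4 = 22

22


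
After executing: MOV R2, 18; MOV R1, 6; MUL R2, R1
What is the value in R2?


Register state trace:
  MOV R2, 18  → R2 = 18
  MOV R1, 6  → R1 = 6
  MUL R2, R1  → R2 = 18 * 6 = 108
Final: R2 = 108

108


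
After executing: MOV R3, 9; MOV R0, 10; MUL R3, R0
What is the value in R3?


Register state trace:
  MOV R3, 9  → R3 = 9
  MOV R0, 10  → R0 = 10
  MUL R3, R0  → R3 = 9 * 10 = 90
Final: R3 = 90

90


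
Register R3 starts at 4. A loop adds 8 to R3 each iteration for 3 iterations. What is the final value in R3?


Starting value: R3 = 4
  Iter 1: R3 = 4 + 8 = 12
  Iter 2: R3 = 12 + 8 = 20
  Iter 3: R3 = 20 + 8 = 28
Final: R3 = 28

28


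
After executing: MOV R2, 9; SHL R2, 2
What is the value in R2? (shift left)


Register state trace:
  MOV R2, 9  → R2 = 9
  SHL R2, 2  → R2 = 9 << 2 = 9 * 2^2 = 36
Final: R2 = 36

36


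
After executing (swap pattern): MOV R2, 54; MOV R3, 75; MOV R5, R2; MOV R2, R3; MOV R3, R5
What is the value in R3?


Register state trace (swap pattern):
  MOV R2, 54  → R2 = 54
  MOV R3, 75  → R3 = 75
  MOV R5, R2  → R5 = 54  (save R2)
  MOV R2, R3  → R2 = 75  (R2 gets R3's value)
  MOV R3, R5  → R3 = 54  (R3 gets saved value)
Final: R3 = 54

54


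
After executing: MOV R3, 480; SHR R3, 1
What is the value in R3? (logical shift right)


Register state trace:
  MOV R3, 480  → R3 = 480
  SHR R3, 1  → R3 = 480 >> 1 = 480 // 2^1 = 240
Final: R3 = 240

240


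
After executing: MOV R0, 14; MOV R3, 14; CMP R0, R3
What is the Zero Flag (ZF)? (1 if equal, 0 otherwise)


Register state trace:
  MOV R0, 14  → R0 = 14
  MOV R3, 14  → R3 = 14
  CMP R0, R3  → computes 14 - 14 = 0
  Result is zero, so values are equal
ZF = 1

1


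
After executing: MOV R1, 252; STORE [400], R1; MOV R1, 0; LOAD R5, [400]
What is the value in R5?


Register and memory trace:
  MOV R1, 252  → R1 = 252
  STORE [400], R1  → mem[400] = 252
  MOV R1, 0  → R1 = 0
  LOAD R5, [400]  → R5 = mem[400] = 252
Final: R5 = 252

252


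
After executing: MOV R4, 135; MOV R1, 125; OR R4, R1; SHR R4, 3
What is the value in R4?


Register state trace:
  MOV R4, 135  → R4 = 135 (0b10000111)
  MOV R1, 125  → R1 = 125 (0b01111101)
  OR R4, R1  → R4 = 135 OR 125 = 255 (0b11111111)
  SHR R4, 3  → R4 = 255 >> 3 = 31
Final: R4 = 31

31


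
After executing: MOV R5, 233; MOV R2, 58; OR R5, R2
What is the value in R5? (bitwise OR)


Register state trace:
  MOV R5, 233  → R5 = 233 (0b11101001)
  MOV R2, 58  → R2 = 58 (0b00111010)
  OR R5, R2   → R5 = 233 OR 58 = 251 (0b11111011)
Final: R5 = 251

251


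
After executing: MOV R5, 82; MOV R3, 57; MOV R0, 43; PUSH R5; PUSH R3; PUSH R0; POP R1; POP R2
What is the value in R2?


Stack trace (top is rightmost):
  MOV R5, 82  → R5 = 82
  MOV R3, 57  → R3 = 57
  MOV R0, 43  → R0 = 43
  PUSH R5  → stack: [82]
  PUSH R3  → stack: [82, 57]
  PUSH R0  → stack: [82, 57, 43]
  POP R1  → R1 = 43, stack: [82, 57]
  POP R2  → R2 = 57, stack: [82]
Final: R2 = 57

57


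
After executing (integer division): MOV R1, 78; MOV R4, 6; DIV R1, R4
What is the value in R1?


Register state trace:
  MOV R1, 78  → R1 = 78
  MOV R4, 6  → R4 = 6
  DIV R1, R4  → R1 = 78 // 6 = 13
Final: R1 = 13

13


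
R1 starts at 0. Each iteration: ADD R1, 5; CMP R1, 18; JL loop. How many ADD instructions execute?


Loop trace (R1 starts at 0, target 18, step 5):
  ADD #1: R1 = 0 + 5 = 5  → 5 < 18, loop
  ADD #2: R1 = 5 + 5 = 10  → 10 < 18, loop
  ADD #3: R1 = 10 + 5 = 15  → 15 < 18, loop
  ADD #4: R1 = 15 + 5 = 20  → 20 >= 18, exit
Total ADD instructions: 4

4


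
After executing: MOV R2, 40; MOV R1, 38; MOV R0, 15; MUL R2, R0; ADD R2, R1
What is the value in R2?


Register state trace:
  MOV R2, 40  → R2 = 40
  MOV R1, 38  → R1 = 38
  MOV R0, 15  → R0 = 15
  MUL R2, R0  → R2 = 40 * 15 = 600
  ADD R2, R1  → R2 = 600 + 38 = 638
Final: R2 = 638

638


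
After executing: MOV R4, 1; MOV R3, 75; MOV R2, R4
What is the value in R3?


Register state trace:
  MOV R4, 1  → R4 = 1
  MOV R3, 75  → R3 = 75
  MOV R2, R4  → R2 = 1
Final: R3 = 75

75


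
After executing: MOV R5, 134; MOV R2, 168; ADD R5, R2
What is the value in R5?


Register state trace:
  MOV R5, 134  → R5 = 134
  MOV R2, 168  → R2 = 168
  ADD R5, R2  → R5 = 134 + 168 = 302
Final: R5 = 302

302


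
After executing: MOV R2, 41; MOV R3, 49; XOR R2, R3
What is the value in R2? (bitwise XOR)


Register state trace:
  MOV R2, 41  → R2 = 41 (0b00101001)
  MOV R3, 49  → R3 = 49 (0b00110001)
  XOR R2, R3  → R2 = 41 XOR 49 = 24 (0b00011000)
Final: R2 = 24

24


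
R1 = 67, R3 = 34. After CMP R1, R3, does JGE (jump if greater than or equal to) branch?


Trace:
  R1 = 67, R3 = 34
  CMP R1, R3  → compares 67 vs 34
  JGE checks: is 67 greater than or equal to 34?
  67 > 34, so condition is true
Branch taken: Yes

Yes


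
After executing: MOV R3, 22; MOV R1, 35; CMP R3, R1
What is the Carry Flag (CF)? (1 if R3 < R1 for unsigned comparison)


Register state trace:
  MOV R3, 22  → R3 = 22
  MOV R1, 35  → R1 = 35
  CMP R3, R1  → unsigned 22 - 35: borrow occurs
  22 < 35, so CF = 1
CF = 1

1


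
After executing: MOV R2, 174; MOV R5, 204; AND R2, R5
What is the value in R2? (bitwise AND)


Register state trace:
  MOV R2, 174  → R2 = 174 (0b10101110)
  MOV R5, 204  → R5 = 204 (0b11001100)
  AND R2, R5  → R2 = 174 AND 204 = 140 (0b10001100)
Final: R2 = 140

140


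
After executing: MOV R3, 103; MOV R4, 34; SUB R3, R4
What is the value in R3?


Register state trace:
  MOV R3, 103  → R3 = 103
  MOV R4, 34  → R4 = 34
  SUB R3, R4  → R3 = 103 - 34 = 69
Final: R3 = 69

69


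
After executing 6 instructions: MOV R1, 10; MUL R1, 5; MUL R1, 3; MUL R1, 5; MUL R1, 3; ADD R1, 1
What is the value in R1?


Register state trace:
  MOV R1, 10  → R1 = 10
  MUL R1, 5  → R1 = 10 * 5 = 50
  MUL R1, 3  → R1 = 50 * 3 = 150
  MUL R1, 5  → R1 = 150 * 5 = 750
  MUL R1, 3  → R1 = 750 * 3 = 2250
  ADD R1, 1  → R1 = 2250 + 1 = 2251
Final: R1 = 2251

2251


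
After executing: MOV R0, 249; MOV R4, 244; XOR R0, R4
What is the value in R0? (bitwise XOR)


Register state trace:
  MOV R0, 249  → R0 = 249 (0b11111001)
  MOV R4, 244  → R4 = 244 (0b11110100)
  XOR R0, R4  → R0 = 249 XOR 244 = 13 (0b00001101)
Final: R0 = 13

13


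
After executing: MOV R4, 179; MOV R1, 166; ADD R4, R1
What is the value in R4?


Register state trace:
  MOV R4, 179  → R4 = 179
  MOV R1, 166  → R1 = 166
  ADD R4, R1  → R4 = 179 + 166 = 345
Final: R4 = 345

345


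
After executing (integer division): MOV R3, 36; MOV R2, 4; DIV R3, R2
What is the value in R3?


Register state trace:
  MOV R3, 36  → R3 = 36
  MOV R2, 4  → R2 = 4
  DIV R3, R2  → R3 = 36 // 4 = 9
Final: R3 = 9

9


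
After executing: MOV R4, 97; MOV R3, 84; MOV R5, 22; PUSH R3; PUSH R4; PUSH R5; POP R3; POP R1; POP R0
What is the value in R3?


Stack trace (top is rightmost):
  MOV R4, 97  → R4 = 97
  MOV R3, 84  → R3 = 84
  MOV R5, 22  → R5 = 22
  PUSH R3  → stack: [84]
  PUSH R4  → stack: [84, 97]
  PUSH R5  → stack: [84, 97, 22]
  POP R3  → R3 = 22, stack: [84, 97]
  POP R1  → R1 = 97, stack: [84]
  POP R0  → R0 = 84, stack: []
Final: R3 = 22

22


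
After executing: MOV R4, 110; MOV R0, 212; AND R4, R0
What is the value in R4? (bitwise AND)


Register state trace:
  MOV R4, 110  → R4 = 110 (0b01101110)
  MOV R0, 212  → R0 = 212 (0b11010100)
  AND R4, R0  → R4 = 110 AND 212 = 68 (0b01000100)
Final: R4 = 68

68


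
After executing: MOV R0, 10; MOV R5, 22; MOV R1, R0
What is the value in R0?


Register state trace:
  MOV R0, 10  → R0 = 10
  MOV R5, 22  → R5 = 22
  MOV R1, R0  → R1 = 10
Final: R0 = 10

10


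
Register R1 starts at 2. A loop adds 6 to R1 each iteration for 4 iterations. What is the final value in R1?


Starting value: R1 = 2
  Iter 1: R1 = 2 + 6 = 8
  Iter 2: R1 = 8 + 6 = 14
  Iter 3: R1 = 14 + 6 = 20
  Iter 4: R1 = 20 + 6 = 26
Final: R1 = 26

26


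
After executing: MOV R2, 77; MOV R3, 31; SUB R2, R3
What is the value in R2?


Register state trace:
  MOV R2, 77  → R2 = 77
  MOV R3, 31  → R3 = 31
  SUB R2, R3  → R2 = 77 - 31 = 46
Final: R2 = 46

46


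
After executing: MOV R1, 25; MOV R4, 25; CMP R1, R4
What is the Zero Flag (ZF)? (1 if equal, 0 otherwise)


Register state trace:
  MOV R1, 25  → R1 = 25
  MOV R4, 25  → R4 = 25
  CMP R1, R4  → computes 25 - 25 = 0
  Result is zero, so values are equal
ZF = 1

1


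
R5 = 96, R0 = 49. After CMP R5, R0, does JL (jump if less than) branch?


Trace:
  R5 = 96, R0 = 49
  CMP R5, R0  → compares 96 vs 49
  JL checks: is 96 less than 49?
  96 > 49, so condition is false
Branch taken: No

No


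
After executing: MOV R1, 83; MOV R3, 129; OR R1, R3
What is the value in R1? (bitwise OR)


Register state trace:
  MOV R1, 83  → R1 = 83 (0b01010011)
  MOV R3, 129  → R3 = 129 (0b10000001)
  OR R1, R3   → R1 = 83 OR 129 = 211 (0b11010011)
Final: R1 = 211

211


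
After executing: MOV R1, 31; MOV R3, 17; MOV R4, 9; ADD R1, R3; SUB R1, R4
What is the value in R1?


Register state trace:
  MOV R1, 31  → R1 = 31
  MOV R3, 17  → R3 = 17
  MOV R4, 9  → R4 = 9
  ADD R1, R3  → R1 = 31 + 17 = 48
  SUB R1, R4  → R1 = 48 - 9 = 39
Final: R1 = 39

39
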